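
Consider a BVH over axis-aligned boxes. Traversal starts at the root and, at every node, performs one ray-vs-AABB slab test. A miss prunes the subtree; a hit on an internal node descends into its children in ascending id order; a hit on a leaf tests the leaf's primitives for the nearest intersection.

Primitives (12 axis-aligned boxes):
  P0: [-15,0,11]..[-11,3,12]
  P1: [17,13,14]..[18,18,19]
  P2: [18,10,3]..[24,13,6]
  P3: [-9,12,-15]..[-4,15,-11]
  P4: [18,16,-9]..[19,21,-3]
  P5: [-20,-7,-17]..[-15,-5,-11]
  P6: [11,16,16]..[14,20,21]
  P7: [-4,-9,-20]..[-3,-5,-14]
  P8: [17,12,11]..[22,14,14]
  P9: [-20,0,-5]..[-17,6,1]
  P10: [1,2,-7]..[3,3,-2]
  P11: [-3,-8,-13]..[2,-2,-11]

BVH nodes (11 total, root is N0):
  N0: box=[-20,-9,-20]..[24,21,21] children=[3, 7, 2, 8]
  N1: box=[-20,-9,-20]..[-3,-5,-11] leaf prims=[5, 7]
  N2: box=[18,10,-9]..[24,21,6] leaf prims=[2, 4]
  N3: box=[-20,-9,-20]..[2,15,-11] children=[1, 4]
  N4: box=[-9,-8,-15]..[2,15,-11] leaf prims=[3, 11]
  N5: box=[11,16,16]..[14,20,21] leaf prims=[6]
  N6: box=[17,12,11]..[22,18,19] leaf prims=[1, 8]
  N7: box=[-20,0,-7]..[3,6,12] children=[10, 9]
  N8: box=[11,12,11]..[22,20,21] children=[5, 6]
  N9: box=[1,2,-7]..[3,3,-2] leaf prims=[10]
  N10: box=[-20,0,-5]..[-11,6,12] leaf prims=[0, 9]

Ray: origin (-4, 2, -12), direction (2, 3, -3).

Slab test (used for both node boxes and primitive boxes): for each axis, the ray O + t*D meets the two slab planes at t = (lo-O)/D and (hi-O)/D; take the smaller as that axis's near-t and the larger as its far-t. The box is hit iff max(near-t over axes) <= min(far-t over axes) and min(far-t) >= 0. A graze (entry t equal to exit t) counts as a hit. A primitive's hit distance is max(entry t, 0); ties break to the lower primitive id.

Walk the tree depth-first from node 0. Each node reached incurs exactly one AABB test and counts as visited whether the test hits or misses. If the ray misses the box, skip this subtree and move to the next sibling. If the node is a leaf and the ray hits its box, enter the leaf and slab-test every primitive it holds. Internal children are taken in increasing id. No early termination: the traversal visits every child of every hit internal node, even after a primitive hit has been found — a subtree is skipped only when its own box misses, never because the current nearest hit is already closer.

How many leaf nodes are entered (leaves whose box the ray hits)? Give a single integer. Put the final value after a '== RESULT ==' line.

Walk:
N0 x:[-8,14] y:[-11/3,19/3] z:[-11,8/3] -> hit [-11/3,8/3], descend [2, 3, 7, 8]
  N2 x:[11,14] y:[8/3,19/3] z:[-6,-1] -> miss, prune
  N3 x:[-8,3] y:[-11/3,13/3] z:[-1/3,8/3] -> hit [-1/3,8/3], descend [1, 4]
    N1 x:[-8,1/2] y:[-11/3,-7/3] z:[-1/3,8/3] -> miss, prune
    N4 x:[-5/2,3] y:[-10/3,13/3] z:[-1/3,1] -> hit [-1/3,1] leaf, test {P3(miss), P11(miss)}
  N7 x:[-8,7/2] y:[-2/3,4/3] z:[-8,-5/3] -> miss, prune
  N8 x:[15/2,13] y:[10/3,6] z:[-11,-23/3] -> miss, prune

Summary -> nodes [0, 2, 3, 1, 4, 7, 8]; box-tests=7; leaf-entries=1; first=miss

== RESULT ==
1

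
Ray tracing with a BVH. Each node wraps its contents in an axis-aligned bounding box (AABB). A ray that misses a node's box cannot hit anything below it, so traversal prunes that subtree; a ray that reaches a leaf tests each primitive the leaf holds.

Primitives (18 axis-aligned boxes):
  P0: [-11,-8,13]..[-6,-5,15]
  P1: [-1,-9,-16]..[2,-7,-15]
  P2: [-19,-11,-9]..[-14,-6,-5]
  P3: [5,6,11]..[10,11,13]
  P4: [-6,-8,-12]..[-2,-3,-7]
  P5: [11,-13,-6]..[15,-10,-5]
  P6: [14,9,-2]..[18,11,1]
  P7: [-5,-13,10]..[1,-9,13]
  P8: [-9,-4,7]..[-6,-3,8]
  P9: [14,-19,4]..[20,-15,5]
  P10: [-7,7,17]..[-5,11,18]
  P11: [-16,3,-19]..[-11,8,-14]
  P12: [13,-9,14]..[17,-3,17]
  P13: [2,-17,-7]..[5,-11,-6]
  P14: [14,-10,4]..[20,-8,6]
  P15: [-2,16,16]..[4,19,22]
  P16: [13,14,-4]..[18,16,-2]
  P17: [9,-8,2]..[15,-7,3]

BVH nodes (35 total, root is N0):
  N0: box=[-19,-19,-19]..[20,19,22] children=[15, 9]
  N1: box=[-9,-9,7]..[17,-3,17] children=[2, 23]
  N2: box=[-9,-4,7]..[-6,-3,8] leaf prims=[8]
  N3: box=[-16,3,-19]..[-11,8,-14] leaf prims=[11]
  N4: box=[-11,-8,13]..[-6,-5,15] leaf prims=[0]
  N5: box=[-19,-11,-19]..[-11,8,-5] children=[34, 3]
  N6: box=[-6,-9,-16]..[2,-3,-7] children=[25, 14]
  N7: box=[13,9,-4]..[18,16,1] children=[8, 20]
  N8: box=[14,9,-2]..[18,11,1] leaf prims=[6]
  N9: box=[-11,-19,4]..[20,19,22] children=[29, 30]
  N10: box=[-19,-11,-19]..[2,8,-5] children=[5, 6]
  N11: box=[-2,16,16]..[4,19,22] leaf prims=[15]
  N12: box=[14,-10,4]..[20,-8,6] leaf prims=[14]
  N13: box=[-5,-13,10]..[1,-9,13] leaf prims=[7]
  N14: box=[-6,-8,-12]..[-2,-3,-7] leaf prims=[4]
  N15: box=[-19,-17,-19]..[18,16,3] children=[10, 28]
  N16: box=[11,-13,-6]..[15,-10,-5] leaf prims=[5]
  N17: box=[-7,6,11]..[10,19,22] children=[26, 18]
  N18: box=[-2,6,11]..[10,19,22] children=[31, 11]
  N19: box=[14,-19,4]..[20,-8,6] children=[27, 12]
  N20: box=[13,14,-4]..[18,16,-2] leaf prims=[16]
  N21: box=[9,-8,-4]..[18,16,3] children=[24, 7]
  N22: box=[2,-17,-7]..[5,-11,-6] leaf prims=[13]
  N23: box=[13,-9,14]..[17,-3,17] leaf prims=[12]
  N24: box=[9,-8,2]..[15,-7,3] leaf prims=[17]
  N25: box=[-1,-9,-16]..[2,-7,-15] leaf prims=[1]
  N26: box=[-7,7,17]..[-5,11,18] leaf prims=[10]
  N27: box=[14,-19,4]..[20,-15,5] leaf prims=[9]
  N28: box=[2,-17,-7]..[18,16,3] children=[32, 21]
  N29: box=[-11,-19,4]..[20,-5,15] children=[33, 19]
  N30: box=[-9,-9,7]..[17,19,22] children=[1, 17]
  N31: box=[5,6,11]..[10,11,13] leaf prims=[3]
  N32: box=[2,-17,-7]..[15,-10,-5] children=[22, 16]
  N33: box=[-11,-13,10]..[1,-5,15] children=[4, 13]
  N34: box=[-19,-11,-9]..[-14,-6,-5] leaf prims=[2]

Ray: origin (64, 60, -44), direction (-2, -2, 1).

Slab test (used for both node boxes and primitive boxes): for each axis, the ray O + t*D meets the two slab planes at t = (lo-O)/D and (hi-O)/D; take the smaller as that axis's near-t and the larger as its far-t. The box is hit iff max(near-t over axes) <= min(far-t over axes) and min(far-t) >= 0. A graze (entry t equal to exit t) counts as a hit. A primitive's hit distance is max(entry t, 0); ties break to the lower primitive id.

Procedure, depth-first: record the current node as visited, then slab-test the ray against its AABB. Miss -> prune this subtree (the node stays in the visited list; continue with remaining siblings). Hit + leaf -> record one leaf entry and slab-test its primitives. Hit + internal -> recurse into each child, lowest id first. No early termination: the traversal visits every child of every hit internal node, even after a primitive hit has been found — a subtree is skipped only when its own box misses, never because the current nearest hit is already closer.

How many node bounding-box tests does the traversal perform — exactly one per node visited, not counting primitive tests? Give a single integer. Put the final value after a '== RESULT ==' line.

Walk:
N0 x:[22,83/2] y:[41/2,79/2] z:[25,66] -> hit [25,79/2], descend [9, 15]
  N9 x:[22,75/2] y:[41/2,79/2] z:[48,66] -> miss, prune
  N15 x:[23,83/2] y:[22,77/2] z:[25,47] -> hit [25,77/2], descend [10, 28]
    N10 x:[31,83/2] y:[26,71/2] z:[25,39] -> hit [31,71/2], descend [5, 6]
      N5 x:[75/2,83/2] y:[26,71/2] z:[25,39] -> miss, prune
      N6 x:[31,35] y:[63/2,69/2] z:[28,37] -> hit [63/2,69/2], descend [14, 25]
        N14 x:[33,35] y:[63/2,34] z:[32,37] -> hit [33,34] leaf, test {P4@t=33}
        N25 x:[31,65/2] y:[67/2,69/2] z:[28,29] -> miss, prune
    N28 x:[23,31] y:[22,77/2] z:[37,47] -> miss, prune

9 AABB tests over nodes [0, 9, 15, 10, 5, 6, 14, 25, 28]; 1 leaf entered; closest P4.

== RESULT ==
9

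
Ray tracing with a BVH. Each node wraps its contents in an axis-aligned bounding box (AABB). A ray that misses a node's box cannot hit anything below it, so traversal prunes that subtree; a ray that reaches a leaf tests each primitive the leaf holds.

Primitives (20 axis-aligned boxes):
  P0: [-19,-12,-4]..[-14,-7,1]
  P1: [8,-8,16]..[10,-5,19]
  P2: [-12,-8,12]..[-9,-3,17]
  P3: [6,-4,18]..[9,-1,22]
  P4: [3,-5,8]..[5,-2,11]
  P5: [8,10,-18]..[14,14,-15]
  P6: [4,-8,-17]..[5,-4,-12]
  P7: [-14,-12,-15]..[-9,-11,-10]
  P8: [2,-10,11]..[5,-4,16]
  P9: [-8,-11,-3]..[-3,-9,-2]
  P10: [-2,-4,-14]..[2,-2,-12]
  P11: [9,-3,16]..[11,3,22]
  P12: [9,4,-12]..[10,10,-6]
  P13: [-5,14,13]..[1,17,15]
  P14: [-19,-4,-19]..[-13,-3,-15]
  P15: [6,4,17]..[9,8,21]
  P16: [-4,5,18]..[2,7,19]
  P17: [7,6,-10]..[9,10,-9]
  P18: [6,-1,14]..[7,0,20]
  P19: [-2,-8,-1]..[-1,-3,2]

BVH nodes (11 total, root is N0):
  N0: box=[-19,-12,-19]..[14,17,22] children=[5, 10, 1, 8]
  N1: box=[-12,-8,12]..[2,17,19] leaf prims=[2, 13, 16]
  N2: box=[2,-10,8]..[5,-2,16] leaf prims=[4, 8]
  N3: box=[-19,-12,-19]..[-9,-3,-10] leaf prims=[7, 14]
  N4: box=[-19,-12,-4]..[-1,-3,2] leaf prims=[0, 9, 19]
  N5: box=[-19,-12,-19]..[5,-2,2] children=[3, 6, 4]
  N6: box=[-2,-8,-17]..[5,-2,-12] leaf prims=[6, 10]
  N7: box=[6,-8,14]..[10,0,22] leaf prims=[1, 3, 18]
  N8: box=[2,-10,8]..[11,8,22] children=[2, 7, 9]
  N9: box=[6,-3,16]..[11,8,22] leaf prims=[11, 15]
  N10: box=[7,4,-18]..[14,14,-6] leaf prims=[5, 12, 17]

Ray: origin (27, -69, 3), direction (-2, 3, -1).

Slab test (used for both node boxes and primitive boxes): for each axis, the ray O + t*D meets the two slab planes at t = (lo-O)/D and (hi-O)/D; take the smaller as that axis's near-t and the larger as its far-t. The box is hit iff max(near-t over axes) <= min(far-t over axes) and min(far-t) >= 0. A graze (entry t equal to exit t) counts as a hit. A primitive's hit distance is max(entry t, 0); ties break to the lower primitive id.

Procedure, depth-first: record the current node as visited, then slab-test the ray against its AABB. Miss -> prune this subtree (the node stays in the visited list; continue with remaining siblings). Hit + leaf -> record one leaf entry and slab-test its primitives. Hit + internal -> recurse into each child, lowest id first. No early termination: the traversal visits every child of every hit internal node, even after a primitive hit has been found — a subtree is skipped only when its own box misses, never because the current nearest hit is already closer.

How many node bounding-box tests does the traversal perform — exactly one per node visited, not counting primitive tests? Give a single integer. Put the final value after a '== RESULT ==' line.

Trace the traversal:
N0 x:[13/2,23] y:[19,86/3] z:[-19,22] -> hit [19,22], descend [1, 5, 8, 10]
  N1 x:[25/2,39/2] y:[61/3,86/3] z:[-16,-9] -> miss, prune
  N5 x:[11,23] y:[19,67/3] z:[1,22] -> hit [19,22], descend [3, 4, 6]
    N3 x:[18,23] y:[19,22] z:[13,22] -> hit [19,22] leaf, test {P7(miss), P14@t=65/3}
    N4 x:[14,23] y:[19,22] z:[1,7] -> miss, prune
    N6 x:[11,29/2] y:[61/3,67/3] z:[15,20] -> miss, prune
  N8 x:[8,25/2] y:[59/3,77/3] z:[-19,-5] -> miss, prune
  N10 x:[13/2,10] y:[73/3,83/3] z:[9,21] -> miss, prune

order=[0, 1, 5, 3, 4, 6, 8, 10]  |boxes|=8  |leaves|=1  hit=P14

== RESULT ==
8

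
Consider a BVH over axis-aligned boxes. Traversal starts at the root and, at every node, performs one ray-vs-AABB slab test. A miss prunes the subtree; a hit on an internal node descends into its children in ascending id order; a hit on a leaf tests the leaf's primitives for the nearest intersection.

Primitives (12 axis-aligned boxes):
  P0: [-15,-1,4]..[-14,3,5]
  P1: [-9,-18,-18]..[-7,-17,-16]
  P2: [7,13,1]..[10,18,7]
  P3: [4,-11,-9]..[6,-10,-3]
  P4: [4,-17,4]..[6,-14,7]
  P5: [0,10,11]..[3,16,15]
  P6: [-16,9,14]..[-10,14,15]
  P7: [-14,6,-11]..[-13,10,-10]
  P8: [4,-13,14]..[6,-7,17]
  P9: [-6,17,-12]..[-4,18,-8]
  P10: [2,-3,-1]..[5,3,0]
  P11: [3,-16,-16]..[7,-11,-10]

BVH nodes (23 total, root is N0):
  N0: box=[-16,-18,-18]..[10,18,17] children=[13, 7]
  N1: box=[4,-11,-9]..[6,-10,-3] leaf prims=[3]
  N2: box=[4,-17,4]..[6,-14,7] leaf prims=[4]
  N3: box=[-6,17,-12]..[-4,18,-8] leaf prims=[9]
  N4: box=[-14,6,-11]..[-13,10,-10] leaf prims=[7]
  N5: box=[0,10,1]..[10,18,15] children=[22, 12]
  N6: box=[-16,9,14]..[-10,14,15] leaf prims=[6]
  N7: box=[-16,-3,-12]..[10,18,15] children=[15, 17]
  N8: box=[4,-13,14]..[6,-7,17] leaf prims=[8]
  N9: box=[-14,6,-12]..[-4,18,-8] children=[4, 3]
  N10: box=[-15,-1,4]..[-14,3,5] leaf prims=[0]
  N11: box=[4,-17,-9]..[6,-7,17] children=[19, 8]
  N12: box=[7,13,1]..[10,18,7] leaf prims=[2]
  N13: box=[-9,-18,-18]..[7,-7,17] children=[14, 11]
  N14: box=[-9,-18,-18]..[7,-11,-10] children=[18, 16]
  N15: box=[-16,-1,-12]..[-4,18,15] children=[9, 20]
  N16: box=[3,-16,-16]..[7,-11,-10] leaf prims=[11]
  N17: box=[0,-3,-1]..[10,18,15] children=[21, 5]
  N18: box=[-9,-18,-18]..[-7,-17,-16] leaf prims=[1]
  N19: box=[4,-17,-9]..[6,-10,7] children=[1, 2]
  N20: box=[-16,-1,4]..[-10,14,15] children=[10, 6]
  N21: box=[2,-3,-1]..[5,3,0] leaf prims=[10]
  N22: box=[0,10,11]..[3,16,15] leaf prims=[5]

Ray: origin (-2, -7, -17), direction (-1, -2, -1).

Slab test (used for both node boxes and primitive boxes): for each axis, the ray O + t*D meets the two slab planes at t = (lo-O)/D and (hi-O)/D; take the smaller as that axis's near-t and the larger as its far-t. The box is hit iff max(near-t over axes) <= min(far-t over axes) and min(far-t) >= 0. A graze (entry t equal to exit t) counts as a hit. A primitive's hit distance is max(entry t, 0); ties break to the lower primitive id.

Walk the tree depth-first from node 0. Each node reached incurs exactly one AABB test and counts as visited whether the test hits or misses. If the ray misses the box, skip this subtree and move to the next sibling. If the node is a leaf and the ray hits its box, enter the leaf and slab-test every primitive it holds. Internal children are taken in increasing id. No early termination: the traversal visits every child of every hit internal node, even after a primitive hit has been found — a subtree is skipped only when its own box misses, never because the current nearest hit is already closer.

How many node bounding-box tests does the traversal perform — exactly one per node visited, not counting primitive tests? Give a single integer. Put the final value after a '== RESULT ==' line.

Trace the traversal:
N0 x:[-12,14] y:[-25/2,11/2] z:[-34,1] -> hit [-12,1], descend [7, 13]
  N7 x:[-12,14] y:[-25/2,-2] z:[-32,-5] -> miss, prune
  N13 x:[-9,7] y:[0,11/2] z:[-34,1] -> hit [0,1], descend [11, 14]
    N11 x:[-8,-6] y:[0,5] z:[-34,-8] -> miss, prune
    N14 x:[-9,7] y:[2,11/2] z:[-7,1] -> miss, prune

order=[0, 7, 13, 11, 14]  |boxes|=5  |leaves|=0  hit=miss

== RESULT ==
5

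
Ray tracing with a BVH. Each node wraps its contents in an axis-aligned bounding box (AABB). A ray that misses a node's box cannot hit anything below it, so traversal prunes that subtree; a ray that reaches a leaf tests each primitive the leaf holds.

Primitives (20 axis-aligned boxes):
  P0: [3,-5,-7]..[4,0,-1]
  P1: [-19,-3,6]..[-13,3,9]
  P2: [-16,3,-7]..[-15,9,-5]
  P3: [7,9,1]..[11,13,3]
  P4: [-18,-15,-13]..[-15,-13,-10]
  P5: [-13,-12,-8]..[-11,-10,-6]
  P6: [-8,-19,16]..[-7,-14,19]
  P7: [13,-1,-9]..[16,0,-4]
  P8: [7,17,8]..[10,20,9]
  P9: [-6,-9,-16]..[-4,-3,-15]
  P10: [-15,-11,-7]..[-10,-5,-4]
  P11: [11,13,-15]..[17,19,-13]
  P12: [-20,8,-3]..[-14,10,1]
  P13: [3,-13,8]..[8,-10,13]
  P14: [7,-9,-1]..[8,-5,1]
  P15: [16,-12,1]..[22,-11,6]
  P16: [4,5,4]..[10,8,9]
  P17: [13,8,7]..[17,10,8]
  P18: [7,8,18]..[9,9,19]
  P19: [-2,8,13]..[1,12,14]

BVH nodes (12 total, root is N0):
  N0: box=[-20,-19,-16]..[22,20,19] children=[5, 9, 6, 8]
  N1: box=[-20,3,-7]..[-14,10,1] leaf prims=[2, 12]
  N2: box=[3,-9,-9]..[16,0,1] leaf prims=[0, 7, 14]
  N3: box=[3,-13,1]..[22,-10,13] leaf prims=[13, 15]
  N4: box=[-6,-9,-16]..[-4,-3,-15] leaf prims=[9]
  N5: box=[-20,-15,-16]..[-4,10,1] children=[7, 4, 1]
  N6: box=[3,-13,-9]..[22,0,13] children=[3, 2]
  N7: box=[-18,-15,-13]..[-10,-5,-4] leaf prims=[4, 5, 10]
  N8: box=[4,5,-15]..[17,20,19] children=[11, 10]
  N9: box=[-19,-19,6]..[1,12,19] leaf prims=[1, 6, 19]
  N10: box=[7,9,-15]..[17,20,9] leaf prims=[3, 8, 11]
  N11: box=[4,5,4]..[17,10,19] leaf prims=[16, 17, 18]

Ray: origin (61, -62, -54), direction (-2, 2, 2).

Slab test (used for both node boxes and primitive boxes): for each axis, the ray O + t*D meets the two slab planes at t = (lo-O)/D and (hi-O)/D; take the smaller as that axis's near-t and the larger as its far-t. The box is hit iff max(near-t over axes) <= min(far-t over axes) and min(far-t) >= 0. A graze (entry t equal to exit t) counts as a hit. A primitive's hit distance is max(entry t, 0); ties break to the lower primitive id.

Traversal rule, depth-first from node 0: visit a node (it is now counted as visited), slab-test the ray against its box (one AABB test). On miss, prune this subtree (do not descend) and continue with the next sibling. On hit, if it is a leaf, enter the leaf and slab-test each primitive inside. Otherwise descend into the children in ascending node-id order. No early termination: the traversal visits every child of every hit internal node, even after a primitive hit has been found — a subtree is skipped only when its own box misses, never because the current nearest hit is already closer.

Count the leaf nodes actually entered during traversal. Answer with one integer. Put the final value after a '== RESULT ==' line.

Walk:
N0 x:[39/2,81/2] y:[43/2,41] z:[19,73/2] -> hit [43/2,73/2], descend [5, 6, 8, 9]
  N5 x:[65/2,81/2] y:[47/2,36] z:[19,55/2] -> miss, prune
  N6 x:[39/2,29] y:[49/2,31] z:[45/2,67/2] -> hit [49/2,29], descend [2, 3]
    N2 x:[45/2,29] y:[53/2,31] z:[45/2,55/2] -> hit [53/2,55/2] leaf, test {P0(miss), P7(miss), P14@t=53/2}
    N3 x:[39/2,29] y:[49/2,26] z:[55/2,67/2] -> miss, prune
  N8 x:[22,57/2] y:[67/2,41] z:[39/2,73/2] -> miss, prune
  N9 x:[30,40] y:[43/2,37] z:[30,73/2] -> hit [30,73/2] leaf, test {P1(miss), P6(miss), P19(miss)}

Visited [0, 5, 6, 2, 3, 8, 9]. Tests: 7 box, 2 leaf. Nearest: P14.

== RESULT ==
2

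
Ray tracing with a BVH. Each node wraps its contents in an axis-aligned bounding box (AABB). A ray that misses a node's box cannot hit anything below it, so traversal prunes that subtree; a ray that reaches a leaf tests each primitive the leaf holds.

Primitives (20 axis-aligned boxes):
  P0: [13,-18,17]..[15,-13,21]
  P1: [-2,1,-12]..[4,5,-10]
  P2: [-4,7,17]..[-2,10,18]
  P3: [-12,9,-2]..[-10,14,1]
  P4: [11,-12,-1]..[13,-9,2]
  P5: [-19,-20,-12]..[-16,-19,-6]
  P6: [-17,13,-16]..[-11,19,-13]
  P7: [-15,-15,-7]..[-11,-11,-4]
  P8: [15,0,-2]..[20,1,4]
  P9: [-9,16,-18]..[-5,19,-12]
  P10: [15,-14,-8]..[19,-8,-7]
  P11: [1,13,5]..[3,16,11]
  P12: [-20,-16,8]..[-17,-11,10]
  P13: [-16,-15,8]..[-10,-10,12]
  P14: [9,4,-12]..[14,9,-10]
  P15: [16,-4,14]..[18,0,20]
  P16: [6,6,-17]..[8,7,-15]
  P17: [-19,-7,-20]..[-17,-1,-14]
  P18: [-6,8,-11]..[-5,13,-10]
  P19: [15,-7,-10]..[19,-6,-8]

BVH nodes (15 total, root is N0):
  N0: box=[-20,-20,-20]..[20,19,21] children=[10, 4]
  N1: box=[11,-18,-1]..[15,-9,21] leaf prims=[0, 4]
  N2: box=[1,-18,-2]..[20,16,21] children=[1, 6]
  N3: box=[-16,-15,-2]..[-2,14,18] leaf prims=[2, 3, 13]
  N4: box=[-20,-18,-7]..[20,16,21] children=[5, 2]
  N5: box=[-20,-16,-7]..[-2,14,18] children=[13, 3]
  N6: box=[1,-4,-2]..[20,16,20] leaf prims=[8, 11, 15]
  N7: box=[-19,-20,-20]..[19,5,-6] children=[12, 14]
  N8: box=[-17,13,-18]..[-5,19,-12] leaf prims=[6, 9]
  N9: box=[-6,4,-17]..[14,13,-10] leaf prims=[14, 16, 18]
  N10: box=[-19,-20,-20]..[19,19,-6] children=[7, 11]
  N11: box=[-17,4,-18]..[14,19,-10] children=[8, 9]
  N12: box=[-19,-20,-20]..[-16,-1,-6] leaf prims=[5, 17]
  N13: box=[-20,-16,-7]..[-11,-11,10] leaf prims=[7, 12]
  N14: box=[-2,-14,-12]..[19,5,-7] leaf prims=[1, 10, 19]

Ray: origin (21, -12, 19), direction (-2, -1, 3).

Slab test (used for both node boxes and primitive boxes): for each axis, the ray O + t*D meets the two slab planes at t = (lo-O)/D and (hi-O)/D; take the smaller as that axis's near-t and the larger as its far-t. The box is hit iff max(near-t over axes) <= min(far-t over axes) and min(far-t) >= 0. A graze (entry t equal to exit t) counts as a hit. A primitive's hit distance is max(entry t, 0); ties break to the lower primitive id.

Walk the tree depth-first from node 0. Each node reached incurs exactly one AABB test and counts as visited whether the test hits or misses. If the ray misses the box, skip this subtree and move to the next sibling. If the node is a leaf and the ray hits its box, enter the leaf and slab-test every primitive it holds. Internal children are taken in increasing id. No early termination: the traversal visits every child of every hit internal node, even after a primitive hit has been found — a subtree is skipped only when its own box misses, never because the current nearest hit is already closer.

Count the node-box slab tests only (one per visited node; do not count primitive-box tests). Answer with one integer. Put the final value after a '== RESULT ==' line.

Trace the traversal:
N0 x:[1/2,41/2] y:[-31,8] z:[-13,2/3] -> hit [1/2,2/3], descend [4, 10]
  N4 x:[1/2,41/2] y:[-28,6] z:[-26/3,2/3] -> hit [1/2,2/3], descend [2, 5]
    N2 x:[1/2,10] y:[-28,6] z:[-7,2/3] -> hit [1/2,2/3], descend [1, 6]
      N1 x:[3,5] y:[-3,6] z:[-20/3,2/3] -> miss, prune
      N6 x:[1/2,10] y:[-28,-8] z:[-7,1/3] -> miss, prune
    N5 x:[23/2,41/2] y:[-26,4] z:[-26/3,-1/3] -> miss, prune
  N10 x:[1,20] y:[-31,8] z:[-13,-25/3] -> miss, prune

Visited [0, 4, 2, 1, 6, 5, 10]. Tests: 7 box, 0 leaf. Nearest: miss.

== RESULT ==
7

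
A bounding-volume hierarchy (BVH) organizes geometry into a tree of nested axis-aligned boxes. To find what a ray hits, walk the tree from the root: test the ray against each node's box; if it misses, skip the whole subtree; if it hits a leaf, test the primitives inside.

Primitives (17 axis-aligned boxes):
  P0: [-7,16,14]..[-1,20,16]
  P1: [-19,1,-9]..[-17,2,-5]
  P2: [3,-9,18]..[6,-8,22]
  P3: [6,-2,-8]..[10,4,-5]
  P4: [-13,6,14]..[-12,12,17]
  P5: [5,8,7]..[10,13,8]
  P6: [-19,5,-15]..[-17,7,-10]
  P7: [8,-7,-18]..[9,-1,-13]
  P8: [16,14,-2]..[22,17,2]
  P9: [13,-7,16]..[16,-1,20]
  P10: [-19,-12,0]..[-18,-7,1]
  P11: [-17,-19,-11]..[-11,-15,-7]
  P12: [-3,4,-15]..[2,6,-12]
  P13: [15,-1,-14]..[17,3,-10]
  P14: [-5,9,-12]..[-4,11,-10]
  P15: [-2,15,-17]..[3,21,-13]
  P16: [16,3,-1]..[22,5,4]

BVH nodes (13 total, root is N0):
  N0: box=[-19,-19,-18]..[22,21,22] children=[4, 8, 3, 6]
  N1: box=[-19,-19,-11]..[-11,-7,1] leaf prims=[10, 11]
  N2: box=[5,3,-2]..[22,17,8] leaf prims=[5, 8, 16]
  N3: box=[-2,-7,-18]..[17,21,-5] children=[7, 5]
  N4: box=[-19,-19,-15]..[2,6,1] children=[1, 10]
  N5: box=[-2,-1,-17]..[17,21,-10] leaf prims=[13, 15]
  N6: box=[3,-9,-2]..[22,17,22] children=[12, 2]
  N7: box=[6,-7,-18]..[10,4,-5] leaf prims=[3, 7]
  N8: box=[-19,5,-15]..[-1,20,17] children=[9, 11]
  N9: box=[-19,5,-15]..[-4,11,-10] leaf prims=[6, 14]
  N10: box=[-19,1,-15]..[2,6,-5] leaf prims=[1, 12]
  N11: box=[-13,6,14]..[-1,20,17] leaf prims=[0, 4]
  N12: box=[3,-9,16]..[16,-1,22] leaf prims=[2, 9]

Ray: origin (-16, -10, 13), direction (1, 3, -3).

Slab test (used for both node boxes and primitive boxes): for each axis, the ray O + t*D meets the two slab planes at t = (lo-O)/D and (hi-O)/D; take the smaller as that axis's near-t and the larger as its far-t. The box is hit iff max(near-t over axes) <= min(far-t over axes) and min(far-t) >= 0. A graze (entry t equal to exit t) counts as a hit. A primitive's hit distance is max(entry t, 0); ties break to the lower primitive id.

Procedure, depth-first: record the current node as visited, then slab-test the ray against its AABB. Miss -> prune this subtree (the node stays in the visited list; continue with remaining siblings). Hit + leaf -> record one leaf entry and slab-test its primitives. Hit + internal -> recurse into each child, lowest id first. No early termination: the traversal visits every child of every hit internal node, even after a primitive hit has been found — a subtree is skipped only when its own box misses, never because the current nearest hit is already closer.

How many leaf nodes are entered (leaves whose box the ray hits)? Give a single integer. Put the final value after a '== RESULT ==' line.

Walk:
N0 x:[-3,38] y:[-3,31/3] z:[-3,31/3] -> hit [-3,31/3], descend [3, 4, 6, 8]
  N3 x:[14,33] y:[1,31/3] z:[6,31/3] -> miss, prune
  N4 x:[-3,18] y:[-3,16/3] z:[4,28/3] -> hit [4,16/3], descend [1, 10]
    N1 x:[-3,5] y:[-3,1] z:[4,8] -> miss, prune
    N10 x:[-3,18] y:[11/3,16/3] z:[6,28/3] -> miss, prune
  N6 x:[19,38] y:[1/3,9] z:[-3,5] -> miss, prune
  N8 x:[-3,15] y:[5,10] z:[-4/3,28/3] -> hit [5,28/3], descend [9, 11]
    N9 x:[-3,12] y:[5,7] z:[23/3,28/3] -> miss, prune
    N11 x:[3,15] y:[16/3,10] z:[-4/3,-1/3] -> miss, prune

order=[0, 3, 4, 1, 10, 6, 8, 9, 11]  |boxes|=9  |leaves|=0  hit=miss

== RESULT ==
0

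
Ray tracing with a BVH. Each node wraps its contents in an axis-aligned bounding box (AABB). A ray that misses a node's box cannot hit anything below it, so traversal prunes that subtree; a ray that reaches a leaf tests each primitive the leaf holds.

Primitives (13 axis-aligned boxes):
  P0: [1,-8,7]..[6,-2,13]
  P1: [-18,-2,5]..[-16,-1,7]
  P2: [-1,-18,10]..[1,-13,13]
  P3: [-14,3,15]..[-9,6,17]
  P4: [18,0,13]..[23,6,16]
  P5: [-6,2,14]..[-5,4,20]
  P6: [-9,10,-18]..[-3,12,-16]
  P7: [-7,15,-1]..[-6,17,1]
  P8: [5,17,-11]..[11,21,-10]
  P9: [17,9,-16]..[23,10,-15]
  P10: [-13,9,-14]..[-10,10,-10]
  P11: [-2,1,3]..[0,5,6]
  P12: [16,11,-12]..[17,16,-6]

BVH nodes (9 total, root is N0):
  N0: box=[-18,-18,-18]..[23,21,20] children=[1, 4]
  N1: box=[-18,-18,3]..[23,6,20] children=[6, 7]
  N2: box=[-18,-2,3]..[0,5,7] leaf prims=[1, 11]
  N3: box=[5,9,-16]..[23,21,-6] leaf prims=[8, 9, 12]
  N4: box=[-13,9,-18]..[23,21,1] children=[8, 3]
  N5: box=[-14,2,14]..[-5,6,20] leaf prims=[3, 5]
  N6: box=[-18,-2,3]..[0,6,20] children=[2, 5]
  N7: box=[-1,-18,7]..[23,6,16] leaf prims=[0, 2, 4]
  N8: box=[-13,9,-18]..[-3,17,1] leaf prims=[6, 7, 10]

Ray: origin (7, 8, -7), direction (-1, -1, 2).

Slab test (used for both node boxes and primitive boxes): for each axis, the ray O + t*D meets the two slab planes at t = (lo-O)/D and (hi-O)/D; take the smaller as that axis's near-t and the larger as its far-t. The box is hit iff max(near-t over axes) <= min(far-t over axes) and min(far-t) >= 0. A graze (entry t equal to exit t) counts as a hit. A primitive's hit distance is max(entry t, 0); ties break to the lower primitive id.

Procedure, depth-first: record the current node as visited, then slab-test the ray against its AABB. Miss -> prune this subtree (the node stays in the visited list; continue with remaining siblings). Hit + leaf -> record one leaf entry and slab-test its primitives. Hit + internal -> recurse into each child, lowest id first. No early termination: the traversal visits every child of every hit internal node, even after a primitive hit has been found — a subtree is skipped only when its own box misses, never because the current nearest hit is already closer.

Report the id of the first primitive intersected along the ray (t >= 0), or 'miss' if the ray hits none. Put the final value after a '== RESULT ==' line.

Walk:
N0 x:[-16,25] y:[-13,26] z:[-11/2,27/2] -> hit [-11/2,27/2], descend [1, 4]
  N1 x:[-16,25] y:[2,26] z:[5,27/2] -> hit [5,27/2], descend [6, 7]
    N6 x:[7,25] y:[2,10] z:[5,27/2] -> hit [7,10], descend [2, 5]
      N2 x:[7,25] y:[3,10] z:[5,7] -> hit [7,7] leaf, test {P1(miss), P11(miss)}
      N5 x:[12,21] y:[2,6] z:[21/2,27/2] -> miss, prune
    N7 x:[-16,8] y:[2,26] z:[7,23/2] -> hit [7,8] leaf, test {P0(miss), P2(miss), P4(miss)}
  N4 x:[-16,20] y:[-13,-1] z:[-11/2,4] -> miss, prune

order=[0, 1, 6, 2, 5, 7, 4]  |boxes|=7  |leaves|=2  hit=miss

== RESULT ==
miss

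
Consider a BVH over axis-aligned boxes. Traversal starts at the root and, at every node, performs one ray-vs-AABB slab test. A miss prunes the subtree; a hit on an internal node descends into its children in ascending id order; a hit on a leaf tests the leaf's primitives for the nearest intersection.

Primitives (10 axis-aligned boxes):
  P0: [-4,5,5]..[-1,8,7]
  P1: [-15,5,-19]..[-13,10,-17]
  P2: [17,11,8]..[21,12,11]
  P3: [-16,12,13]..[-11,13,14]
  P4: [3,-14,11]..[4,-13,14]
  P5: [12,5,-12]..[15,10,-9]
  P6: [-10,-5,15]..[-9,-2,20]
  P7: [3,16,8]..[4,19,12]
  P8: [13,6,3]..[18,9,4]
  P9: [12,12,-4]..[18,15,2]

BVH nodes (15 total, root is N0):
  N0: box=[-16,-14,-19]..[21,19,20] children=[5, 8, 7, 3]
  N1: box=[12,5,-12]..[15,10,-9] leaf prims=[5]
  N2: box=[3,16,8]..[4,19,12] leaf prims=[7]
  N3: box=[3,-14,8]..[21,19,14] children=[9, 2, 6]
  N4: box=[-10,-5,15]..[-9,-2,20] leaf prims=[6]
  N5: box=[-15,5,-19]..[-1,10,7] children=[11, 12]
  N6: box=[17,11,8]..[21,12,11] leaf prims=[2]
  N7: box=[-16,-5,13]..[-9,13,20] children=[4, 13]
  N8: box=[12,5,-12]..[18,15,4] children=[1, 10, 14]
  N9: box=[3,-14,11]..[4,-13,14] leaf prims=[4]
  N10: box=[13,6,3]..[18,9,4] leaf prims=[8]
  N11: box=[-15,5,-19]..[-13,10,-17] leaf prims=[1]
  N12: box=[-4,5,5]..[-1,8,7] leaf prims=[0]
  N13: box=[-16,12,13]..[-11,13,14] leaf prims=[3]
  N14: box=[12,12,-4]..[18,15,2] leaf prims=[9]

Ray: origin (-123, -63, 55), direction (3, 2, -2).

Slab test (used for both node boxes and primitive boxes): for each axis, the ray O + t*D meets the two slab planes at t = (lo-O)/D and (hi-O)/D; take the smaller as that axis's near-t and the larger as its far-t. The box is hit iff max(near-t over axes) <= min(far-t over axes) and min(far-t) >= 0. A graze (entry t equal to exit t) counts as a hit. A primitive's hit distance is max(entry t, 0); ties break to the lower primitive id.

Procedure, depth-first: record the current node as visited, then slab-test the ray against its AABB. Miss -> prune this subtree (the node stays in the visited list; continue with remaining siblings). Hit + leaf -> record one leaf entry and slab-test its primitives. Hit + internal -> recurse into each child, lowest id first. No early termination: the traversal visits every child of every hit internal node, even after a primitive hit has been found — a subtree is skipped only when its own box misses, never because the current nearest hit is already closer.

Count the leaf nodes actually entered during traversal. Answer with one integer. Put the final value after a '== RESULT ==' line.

Trace the traversal:
N0 x:[107/3,48] y:[49/2,41] z:[35/2,37] -> hit [107/3,37], descend [3, 5, 7, 8]
  N3 x:[42,48] y:[49/2,41] z:[41/2,47/2] -> miss, prune
  N5 x:[36,122/3] y:[34,73/2] z:[24,37] -> hit [36,73/2], descend [11, 12]
    N11 x:[36,110/3] y:[34,73/2] z:[36,37] -> hit [36,73/2] leaf, test {P1@t=36}
    N12 x:[119/3,122/3] y:[34,71/2] z:[24,25] -> miss, prune
  N7 x:[107/3,38] y:[29,38] z:[35/2,21] -> miss, prune
  N8 x:[45,47] y:[34,39] z:[51/2,67/2] -> miss, prune

Summary -> nodes [0, 3, 5, 11, 12, 7, 8]; box-tests=7; leaf-entries=1; first=P1

== RESULT ==
1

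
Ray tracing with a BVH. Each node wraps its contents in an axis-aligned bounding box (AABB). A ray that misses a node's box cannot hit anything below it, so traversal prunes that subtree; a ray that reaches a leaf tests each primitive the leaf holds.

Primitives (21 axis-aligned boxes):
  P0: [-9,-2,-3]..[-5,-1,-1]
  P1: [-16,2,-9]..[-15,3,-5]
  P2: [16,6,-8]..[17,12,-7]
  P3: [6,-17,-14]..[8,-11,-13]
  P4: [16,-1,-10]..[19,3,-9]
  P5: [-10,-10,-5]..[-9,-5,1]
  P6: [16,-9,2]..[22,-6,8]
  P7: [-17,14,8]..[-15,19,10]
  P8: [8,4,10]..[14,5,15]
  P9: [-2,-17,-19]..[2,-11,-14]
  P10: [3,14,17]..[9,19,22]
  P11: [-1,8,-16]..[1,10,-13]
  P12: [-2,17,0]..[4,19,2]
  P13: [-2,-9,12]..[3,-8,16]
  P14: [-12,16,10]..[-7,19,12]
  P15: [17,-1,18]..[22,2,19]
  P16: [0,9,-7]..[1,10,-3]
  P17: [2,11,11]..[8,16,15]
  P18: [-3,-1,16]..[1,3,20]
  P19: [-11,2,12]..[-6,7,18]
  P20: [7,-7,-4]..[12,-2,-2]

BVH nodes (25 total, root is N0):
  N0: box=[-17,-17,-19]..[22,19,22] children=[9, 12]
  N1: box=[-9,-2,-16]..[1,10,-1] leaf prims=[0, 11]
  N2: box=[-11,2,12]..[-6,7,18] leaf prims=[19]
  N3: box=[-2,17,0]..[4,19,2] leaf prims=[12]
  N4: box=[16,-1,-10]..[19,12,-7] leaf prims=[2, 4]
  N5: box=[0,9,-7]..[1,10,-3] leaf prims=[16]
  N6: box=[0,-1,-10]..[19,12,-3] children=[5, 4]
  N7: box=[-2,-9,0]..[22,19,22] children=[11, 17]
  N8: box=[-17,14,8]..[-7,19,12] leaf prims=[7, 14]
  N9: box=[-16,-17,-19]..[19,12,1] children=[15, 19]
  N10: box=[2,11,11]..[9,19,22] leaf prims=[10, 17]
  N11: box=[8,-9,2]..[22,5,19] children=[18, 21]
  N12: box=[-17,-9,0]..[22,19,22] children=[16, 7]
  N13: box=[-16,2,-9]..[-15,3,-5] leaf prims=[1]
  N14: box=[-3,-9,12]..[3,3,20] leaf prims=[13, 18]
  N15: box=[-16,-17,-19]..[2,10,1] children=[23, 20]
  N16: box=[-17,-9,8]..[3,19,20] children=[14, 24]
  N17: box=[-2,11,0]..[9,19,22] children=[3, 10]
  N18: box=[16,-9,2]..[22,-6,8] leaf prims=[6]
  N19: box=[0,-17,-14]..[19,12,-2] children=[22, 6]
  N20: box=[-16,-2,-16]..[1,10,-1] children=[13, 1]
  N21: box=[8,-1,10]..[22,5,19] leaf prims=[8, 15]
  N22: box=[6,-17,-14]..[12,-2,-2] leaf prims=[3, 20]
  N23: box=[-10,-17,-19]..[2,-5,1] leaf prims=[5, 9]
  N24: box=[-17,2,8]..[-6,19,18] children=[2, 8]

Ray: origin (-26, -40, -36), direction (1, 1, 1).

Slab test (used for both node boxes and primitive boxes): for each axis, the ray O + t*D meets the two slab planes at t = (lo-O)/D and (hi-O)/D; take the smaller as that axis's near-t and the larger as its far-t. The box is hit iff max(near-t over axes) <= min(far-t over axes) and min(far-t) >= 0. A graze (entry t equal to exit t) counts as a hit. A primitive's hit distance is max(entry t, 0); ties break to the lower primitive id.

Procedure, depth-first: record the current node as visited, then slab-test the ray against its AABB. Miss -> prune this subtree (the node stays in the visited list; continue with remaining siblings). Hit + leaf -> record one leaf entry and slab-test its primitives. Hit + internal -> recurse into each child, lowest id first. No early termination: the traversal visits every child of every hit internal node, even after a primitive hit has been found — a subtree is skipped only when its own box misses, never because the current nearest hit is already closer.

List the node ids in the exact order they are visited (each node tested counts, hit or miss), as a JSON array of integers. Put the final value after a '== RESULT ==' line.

Trace the traversal:
N0 x:[9,48] y:[23,59] z:[17,58] -> hit [23,48], descend [9, 12]
  N9 x:[10,45] y:[23,52] z:[17,37] -> hit [23,37], descend [15, 19]
    N15 x:[10,28] y:[23,50] z:[17,37] -> hit [23,28], descend [20, 23]
      N20 x:[10,27] y:[38,50] z:[20,35] -> miss, prune
      N23 x:[16,28] y:[23,35] z:[17,37] -> hit [23,28] leaf, test {P5(miss), P9(miss)}
    N19 x:[26,45] y:[23,52] z:[22,34] -> hit [26,34], descend [6, 22]
      N6 x:[26,45] y:[39,52] z:[26,33] -> miss, prune
      N22 x:[32,38] y:[23,38] z:[22,34] -> hit [32,34] leaf, test {P3(miss), P20@t=33}
  N12 x:[9,48] y:[31,59] z:[36,58] -> hit [36,48], descend [7, 16]
    N7 x:[24,48] y:[31,59] z:[36,58] -> hit [36,48], descend [11, 17]
      N11 x:[34,48] y:[31,45] z:[38,55] -> hit [38,45], descend [18, 21]
        N18 x:[42,48] y:[31,34] z:[38,44] -> miss, prune
        N21 x:[34,48] y:[39,45] z:[46,55] -> miss, prune
      N17 x:[24,35] y:[51,59] z:[36,58] -> miss, prune
    N16 x:[9,29] y:[31,59] z:[44,56] -> miss, prune

15 AABB tests over nodes [0, 9, 15, 20, 23, 19, 6, 22, 12, 7, 11, 18, 21, 17, 16]; 2 leaves entered; closest P20.

== RESULT ==
[0, 9, 15, 20, 23, 19, 6, 22, 12, 7, 11, 18, 21, 17, 16]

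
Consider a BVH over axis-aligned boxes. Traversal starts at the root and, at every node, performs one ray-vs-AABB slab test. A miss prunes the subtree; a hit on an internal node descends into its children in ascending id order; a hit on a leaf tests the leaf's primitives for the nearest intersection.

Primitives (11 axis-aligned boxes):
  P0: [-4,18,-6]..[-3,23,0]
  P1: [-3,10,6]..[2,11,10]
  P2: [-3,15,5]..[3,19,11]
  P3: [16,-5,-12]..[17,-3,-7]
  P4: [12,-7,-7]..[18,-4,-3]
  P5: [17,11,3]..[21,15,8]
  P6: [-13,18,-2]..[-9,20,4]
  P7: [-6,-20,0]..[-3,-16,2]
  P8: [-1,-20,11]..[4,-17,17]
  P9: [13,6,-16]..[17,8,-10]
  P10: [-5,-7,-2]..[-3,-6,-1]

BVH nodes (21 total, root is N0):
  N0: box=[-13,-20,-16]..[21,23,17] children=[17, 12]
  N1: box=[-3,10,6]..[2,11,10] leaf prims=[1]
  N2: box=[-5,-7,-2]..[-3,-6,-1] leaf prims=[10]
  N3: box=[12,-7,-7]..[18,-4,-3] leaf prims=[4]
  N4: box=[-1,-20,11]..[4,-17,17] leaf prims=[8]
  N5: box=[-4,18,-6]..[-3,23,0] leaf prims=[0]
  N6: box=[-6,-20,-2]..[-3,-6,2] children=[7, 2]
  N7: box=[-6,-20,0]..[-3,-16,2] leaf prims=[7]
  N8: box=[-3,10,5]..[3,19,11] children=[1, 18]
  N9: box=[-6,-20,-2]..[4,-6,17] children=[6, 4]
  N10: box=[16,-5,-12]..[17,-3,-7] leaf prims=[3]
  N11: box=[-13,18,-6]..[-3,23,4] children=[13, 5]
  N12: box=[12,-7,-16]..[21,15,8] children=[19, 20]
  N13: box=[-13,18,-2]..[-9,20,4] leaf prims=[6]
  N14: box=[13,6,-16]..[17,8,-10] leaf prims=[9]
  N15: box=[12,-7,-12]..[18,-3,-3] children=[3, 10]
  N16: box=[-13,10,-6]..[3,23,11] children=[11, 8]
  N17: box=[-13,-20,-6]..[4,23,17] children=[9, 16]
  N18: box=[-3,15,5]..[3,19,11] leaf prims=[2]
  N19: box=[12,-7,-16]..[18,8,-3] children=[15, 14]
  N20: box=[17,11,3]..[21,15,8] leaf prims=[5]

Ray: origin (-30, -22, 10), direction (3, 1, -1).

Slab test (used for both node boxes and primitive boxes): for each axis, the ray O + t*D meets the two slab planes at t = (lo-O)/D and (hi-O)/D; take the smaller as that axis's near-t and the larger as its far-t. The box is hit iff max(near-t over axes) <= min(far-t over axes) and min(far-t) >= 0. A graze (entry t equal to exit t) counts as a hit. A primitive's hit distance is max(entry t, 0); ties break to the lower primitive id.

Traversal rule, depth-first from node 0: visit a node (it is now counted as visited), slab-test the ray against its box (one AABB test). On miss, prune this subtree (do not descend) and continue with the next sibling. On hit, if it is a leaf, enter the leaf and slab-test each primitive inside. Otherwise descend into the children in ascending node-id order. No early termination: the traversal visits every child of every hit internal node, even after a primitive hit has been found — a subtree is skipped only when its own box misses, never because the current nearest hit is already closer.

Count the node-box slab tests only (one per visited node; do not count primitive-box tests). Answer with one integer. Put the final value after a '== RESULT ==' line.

Trace the traversal:
N0 x:[17/3,17] y:[2,45] z:[-7,26] -> hit [17/3,17], descend [12, 17]
  N12 x:[14,17] y:[15,37] z:[2,26] -> hit [15,17], descend [19, 20]
    N19 x:[14,16] y:[15,30] z:[13,26] -> hit [15,16], descend [14, 15]
      N14 x:[43/3,47/3] y:[28,30] z:[20,26] -> miss, prune
      N15 x:[14,16] y:[15,19] z:[13,22] -> hit [15,16], descend [3, 10]
        N3 x:[14,16] y:[15,18] z:[13,17] -> hit [15,16] leaf, test {P4@t=15}
        N10 x:[46/3,47/3] y:[17,19] z:[17,22] -> miss, prune
    N20 x:[47/3,17] y:[33,37] z:[2,7] -> miss, prune
  N17 x:[17/3,34/3] y:[2,45] z:[-7,16] -> hit [17/3,34/3], descend [9, 16]
    N9 x:[8,34/3] y:[2,16] z:[-7,12] -> hit [8,34/3], descend [4, 6]
      N4 x:[29/3,34/3] y:[2,5] z:[-7,-1] -> miss, prune
      N6 x:[8,9] y:[2,16] z:[8,12] -> hit [8,9], descend [2, 7]
        N2 x:[25/3,9] y:[15,16] z:[11,12] -> miss, prune
        N7 x:[8,9] y:[2,6] z:[8,10] -> miss, prune
    N16 x:[17/3,11] y:[32,45] z:[-1,16] -> miss, prune

Summary -> nodes [0, 12, 19, 14, 15, 3, 10, 20, 17, 9, 4, 6, 2, 7, 16]; box-tests=15; leaf-entries=1; first=P4

== RESULT ==
15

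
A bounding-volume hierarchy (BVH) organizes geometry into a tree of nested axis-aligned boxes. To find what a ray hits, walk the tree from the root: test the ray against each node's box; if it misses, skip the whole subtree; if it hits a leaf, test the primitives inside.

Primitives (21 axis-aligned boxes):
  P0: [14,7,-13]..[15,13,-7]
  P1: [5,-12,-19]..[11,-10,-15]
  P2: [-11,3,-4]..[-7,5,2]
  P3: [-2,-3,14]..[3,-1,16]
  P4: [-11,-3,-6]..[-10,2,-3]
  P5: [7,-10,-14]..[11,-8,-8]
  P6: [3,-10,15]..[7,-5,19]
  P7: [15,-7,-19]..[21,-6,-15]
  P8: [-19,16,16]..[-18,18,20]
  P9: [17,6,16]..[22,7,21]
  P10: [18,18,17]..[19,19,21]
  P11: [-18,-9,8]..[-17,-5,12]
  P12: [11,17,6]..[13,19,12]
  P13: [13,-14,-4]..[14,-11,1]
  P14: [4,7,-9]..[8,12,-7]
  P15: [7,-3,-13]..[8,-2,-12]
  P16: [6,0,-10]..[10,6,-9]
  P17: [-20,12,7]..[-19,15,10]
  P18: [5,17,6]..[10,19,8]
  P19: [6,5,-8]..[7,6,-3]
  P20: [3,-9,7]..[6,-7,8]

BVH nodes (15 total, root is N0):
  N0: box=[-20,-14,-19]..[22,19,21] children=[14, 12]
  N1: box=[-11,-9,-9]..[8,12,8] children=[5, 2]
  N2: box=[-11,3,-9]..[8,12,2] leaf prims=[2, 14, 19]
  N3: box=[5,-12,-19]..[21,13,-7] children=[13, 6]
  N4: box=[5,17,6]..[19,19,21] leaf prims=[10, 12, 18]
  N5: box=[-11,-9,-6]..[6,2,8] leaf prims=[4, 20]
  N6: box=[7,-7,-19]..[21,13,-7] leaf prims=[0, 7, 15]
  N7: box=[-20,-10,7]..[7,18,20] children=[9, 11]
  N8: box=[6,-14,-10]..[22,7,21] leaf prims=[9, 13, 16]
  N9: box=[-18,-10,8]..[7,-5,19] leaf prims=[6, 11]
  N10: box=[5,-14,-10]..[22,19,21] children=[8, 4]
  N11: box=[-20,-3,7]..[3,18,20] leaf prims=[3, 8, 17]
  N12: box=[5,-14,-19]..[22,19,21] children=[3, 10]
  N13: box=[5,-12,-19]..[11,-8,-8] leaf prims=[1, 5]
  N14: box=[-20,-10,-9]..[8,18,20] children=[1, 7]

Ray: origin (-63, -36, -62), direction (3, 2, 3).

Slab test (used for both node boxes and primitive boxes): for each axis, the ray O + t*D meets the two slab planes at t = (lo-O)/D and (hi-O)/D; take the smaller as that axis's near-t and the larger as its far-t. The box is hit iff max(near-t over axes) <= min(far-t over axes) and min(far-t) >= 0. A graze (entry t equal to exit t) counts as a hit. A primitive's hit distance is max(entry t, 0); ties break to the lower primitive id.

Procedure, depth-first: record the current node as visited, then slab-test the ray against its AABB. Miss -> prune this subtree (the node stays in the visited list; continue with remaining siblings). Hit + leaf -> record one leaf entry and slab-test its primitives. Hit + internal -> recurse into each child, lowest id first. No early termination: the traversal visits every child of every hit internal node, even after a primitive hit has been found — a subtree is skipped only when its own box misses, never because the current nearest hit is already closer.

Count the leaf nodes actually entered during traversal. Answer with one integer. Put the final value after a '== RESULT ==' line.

Walk:
N0 x:[43/3,85/3] y:[11,55/2] z:[43/3,83/3] -> hit [43/3,55/2], descend [12, 14]
  N12 x:[68/3,85/3] y:[11,55/2] z:[43/3,83/3] -> hit [68/3,55/2], descend [3, 10]
    N3 x:[68/3,28] y:[12,49/2] z:[43/3,55/3] -> miss, prune
    N10 x:[68/3,85/3] y:[11,55/2] z:[52/3,83/3] -> hit [68/3,55/2], descend [4, 8]
      N4 x:[68/3,82/3] y:[53/2,55/2] z:[68/3,83/3] -> hit [53/2,82/3] leaf, test {P10@t=27, P12(miss), P18(miss)}
      N8 x:[23,85/3] y:[11,43/2] z:[52/3,83/3] -> miss, prune
  N14 x:[43/3,71/3] y:[13,27] z:[53/3,82/3] -> hit [53/3,71/3], descend [1, 7]
    N1 x:[52/3,71/3] y:[27/2,24] z:[53/3,70/3] -> hit [53/3,70/3], descend [2, 5]
      N2 x:[52/3,71/3] y:[39/2,24] z:[53/3,64/3] -> hit [39/2,64/3] leaf, test {P2(miss), P14(miss), P19(miss)}
      N5 x:[52/3,23] y:[27/2,19] z:[56/3,70/3] -> hit [56/3,19] leaf, test {P4(miss), P20(miss)}
    N7 x:[43/3,70/3] y:[13,27] z:[23,82/3] -> hit [23,70/3], descend [9, 11]
      N9 x:[15,70/3] y:[13,31/2] z:[70/3,27] -> miss, prune
      N11 x:[43/3,22] y:[33/2,27] z:[23,82/3] -> miss, prune

13 AABB tests over nodes [0, 12, 3, 10, 4, 8, 14, 1, 2, 5, 7, 9, 11]; 3 leaves entered; closest P10.

== RESULT ==
3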